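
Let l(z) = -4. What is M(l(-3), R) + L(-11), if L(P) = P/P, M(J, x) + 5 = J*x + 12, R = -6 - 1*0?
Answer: 32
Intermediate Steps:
R = -6 (R = -6 + 0 = -6)
M(J, x) = 7 + J*x (M(J, x) = -5 + (J*x + 12) = -5 + (12 + J*x) = 7 + J*x)
L(P) = 1
M(l(-3), R) + L(-11) = (7 - 4*(-6)) + 1 = (7 + 24) + 1 = 31 + 1 = 32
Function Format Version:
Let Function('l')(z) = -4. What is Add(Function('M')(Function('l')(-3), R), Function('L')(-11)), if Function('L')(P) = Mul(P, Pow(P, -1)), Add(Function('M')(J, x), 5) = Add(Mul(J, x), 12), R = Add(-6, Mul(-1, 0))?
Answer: 32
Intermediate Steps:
R = -6 (R = Add(-6, 0) = -6)
Function('M')(J, x) = Add(7, Mul(J, x)) (Function('M')(J, x) = Add(-5, Add(Mul(J, x), 12)) = Add(-5, Add(12, Mul(J, x))) = Add(7, Mul(J, x)))
Function('L')(P) = 1
Add(Function('M')(Function('l')(-3), R), Function('L')(-11)) = Add(Add(7, Mul(-4, -6)), 1) = Add(Add(7, 24), 1) = Add(31, 1) = 32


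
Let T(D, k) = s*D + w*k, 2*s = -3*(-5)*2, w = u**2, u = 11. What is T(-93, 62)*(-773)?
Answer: -4720711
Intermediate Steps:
w = 121 (w = 11**2 = 121)
s = 15 (s = (-3*(-5)*2)/2 = (15*2)/2 = (1/2)*30 = 15)
T(D, k) = 15*D + 121*k
T(-93, 62)*(-773) = (15*(-93) + 121*62)*(-773) = (-1395 + 7502)*(-773) = 6107*(-773) = -4720711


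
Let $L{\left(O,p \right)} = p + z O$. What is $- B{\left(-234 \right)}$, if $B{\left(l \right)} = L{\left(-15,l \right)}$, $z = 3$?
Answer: $279$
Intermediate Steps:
$L{\left(O,p \right)} = p + 3 O$
$B{\left(l \right)} = -45 + l$ ($B{\left(l \right)} = l + 3 \left(-15\right) = l - 45 = -45 + l$)
$- B{\left(-234 \right)} = - (-45 - 234) = \left(-1\right) \left(-279\right) = 279$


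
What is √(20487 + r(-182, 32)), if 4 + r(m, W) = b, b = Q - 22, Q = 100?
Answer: √20561 ≈ 143.39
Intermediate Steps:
b = 78 (b = 100 - 22 = 78)
r(m, W) = 74 (r(m, W) = -4 + 78 = 74)
√(20487 + r(-182, 32)) = √(20487 + 74) = √20561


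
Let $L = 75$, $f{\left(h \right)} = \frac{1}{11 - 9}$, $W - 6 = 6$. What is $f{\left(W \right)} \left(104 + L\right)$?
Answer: $\frac{179}{2} \approx 89.5$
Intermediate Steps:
$W = 12$ ($W = 6 + 6 = 12$)
$f{\left(h \right)} = \frac{1}{2}$
$f{\left(W \right)} \left(104 + L\right) = \frac{104 + 75}{2} = \frac{1}{2} \cdot 179 = \frac{179}{2}$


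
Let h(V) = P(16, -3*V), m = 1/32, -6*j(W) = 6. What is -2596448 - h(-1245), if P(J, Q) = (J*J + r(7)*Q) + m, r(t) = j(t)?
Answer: -82975009/32 ≈ -2.5930e+6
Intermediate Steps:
j(W) = -1 (j(W) = -1/6*6 = -1)
r(t) = -1
m = 1/32 ≈ 0.031250
P(J, Q) = 1/32 + J**2 - Q (P(J, Q) = (J*J - Q) + 1/32 = (J**2 - Q) + 1/32 = 1/32 + J**2 - Q)
h(V) = 8193/32 + 3*V (h(V) = 1/32 + 16**2 - (-3)*V = 1/32 + 256 + 3*V = 8193/32 + 3*V)
-2596448 - h(-1245) = -2596448 - (8193/32 + 3*(-1245)) = -2596448 - (8193/32 - 3735) = -2596448 - 1*(-111327/32) = -2596448 + 111327/32 = -82975009/32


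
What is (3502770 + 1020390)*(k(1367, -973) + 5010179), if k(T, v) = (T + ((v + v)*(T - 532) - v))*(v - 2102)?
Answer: 22590528783935640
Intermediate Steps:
k(T, v) = (-2102 + v)*(T - v + 2*v*(-532 + T)) (k(T, v) = (T + ((2*v)*(-532 + T) - v))*(-2102 + v) = (T + (2*v*(-532 + T) - v))*(-2102 + v) = (T + (-v + 2*v*(-532 + T)))*(-2102 + v) = (T - v + 2*v*(-532 + T))*(-2102 + v) = (-2102 + v)*(T - v + 2*v*(-532 + T)))
(3502770 + 1020390)*(k(1367, -973) + 5010179) = (3502770 + 1020390)*((-2102*1367 - 1065*(-973)**2 + 2238630*(-973) - 4203*1367*(-973) + 2*1367*(-973)**2) + 5010179) = 4523160*((-2873434 - 1065*946729 - 2178186990 + 5590372473 + 2*1367*946729) + 5010179) = 4523160*((-2873434 - 1008266385 - 2178186990 + 5590372473 + 2588357086) + 5010179) = 4523160*(4989402750 + 5010179) = 4523160*4994412929 = 22590528783935640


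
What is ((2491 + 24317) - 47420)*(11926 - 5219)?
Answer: -138244684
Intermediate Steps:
((2491 + 24317) - 47420)*(11926 - 5219) = (26808 - 47420)*6707 = -20612*6707 = -138244684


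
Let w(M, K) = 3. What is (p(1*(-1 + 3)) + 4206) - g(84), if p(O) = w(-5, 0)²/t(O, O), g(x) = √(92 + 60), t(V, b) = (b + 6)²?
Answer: 269193/64 - 2*√38 ≈ 4193.8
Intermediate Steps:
t(V, b) = (6 + b)²
g(x) = 2*√38 (g(x) = √152 = 2*√38)
p(O) = 9/(6 + O)² (p(O) = 3²/((6 + O)²) = 9/(6 + O)²)
(p(1*(-1 + 3)) + 4206) - g(84) = (9/(6 + 1*(-1 + 3))² + 4206) - 2*√38 = (9/(6 + 1*2)² + 4206) - 2*√38 = (9/(6 + 2)² + 4206) - 2*√38 = (9/8² + 4206) - 2*√38 = (9*(1/64) + 4206) - 2*√38 = (9/64 + 4206) - 2*√38 = 269193/64 - 2*√38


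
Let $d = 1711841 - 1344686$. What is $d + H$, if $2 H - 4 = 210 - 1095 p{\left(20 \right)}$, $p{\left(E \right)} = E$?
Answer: $356312$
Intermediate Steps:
$d = 367155$
$H = -10843$ ($H = 2 + \frac{210 - 21900}{2} = 2 + \frac{1}{2} \left(-21690\right) = 2 - 10845 = -10843$)
$d + H = 367155 - 10843 = 356312$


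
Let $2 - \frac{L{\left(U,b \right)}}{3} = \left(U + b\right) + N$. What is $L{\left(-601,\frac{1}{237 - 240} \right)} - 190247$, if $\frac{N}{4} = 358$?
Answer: $-192733$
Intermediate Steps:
$N = 1432$ ($N = 4 \cdot 358 = 1432$)
$L{\left(U,b \right)} = -4290 - 3 U - 3 b$ ($L{\left(U,b \right)} = 6 - 3 \left(\left(U + b\right) + 1432\right) = 6 - 3 \left(1432 + U + b\right) = 6 - \left(4296 + 3 U + 3 b\right) = -4290 - 3 U - 3 b$)
$L{\left(-601,\frac{1}{237 - 240} \right)} - 190247 = \left(-4290 - -1803 - \frac{3}{237 - 240}\right) - 190247 = \left(-4290 + 1803 - \frac{3}{-3}\right) - 190247 = \left(-4290 + 1803 - -1\right) - 190247 = \left(-4290 + 1803 + 1\right) - 190247 = -2486 - 190247 = -192733$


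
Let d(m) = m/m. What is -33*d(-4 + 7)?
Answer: -33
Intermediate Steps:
d(m) = 1
-33*d(-4 + 7) = -33*1 = -33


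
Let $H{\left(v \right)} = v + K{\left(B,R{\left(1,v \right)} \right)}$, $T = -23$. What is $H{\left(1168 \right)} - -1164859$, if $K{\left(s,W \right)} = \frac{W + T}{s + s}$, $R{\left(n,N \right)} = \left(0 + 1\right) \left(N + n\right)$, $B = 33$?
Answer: $\frac{12826488}{11} \approx 1.166 \cdot 10^{6}$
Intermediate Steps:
$R{\left(n,N \right)} = N + n$ ($R{\left(n,N \right)} = 1 \left(N + n\right) = N + n$)
$K{\left(s,W \right)} = \frac{-23 + W}{2 s}$ ($K{\left(s,W \right)} = \frac{W - 23}{s + s} = \frac{-23 + W}{2 s}$)
$H{\left(v \right)} = - \frac{1}{3} + \frac{67 v}{66}$ ($H{\left(v \right)} = v + \frac{-23 + \left(v + 1\right)}{2 \cdot 33} = v + \frac{1}{2} \cdot \frac{1}{33} \left(-23 + \left(1 + v\right)\right) = v + \frac{1}{2} \cdot \frac{1}{33} \left(-22 + v\right) = v + \left(- \frac{1}{3} + \frac{v}{66}\right) = - \frac{1}{3} + \frac{67 v}{66}$)
$H{\left(1168 \right)} - -1164859 = \left(- \frac{1}{3} + \frac{67}{66} \cdot 1168\right) - -1164859 = \left(- \frac{1}{3} + \frac{39128}{33}\right) + 1164859 = \frac{13039}{11} + 1164859 = \frac{12826488}{11}$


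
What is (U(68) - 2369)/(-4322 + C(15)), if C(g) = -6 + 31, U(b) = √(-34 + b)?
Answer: 2369/4297 - √34/4297 ≈ 0.54996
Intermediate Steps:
C(g) = 25
(U(68) - 2369)/(-4322 + C(15)) = (√(-34 + 68) - 2369)/(-4322 + 25) = (√34 - 2369)/(-4297) = (-2369 + √34)*(-1/4297) = 2369/4297 - √34/4297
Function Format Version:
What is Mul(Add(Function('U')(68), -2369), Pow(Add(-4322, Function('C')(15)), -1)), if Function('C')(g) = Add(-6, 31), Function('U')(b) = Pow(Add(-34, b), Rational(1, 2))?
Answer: Add(Rational(2369, 4297), Mul(Rational(-1, 4297), Pow(34, Rational(1, 2)))) ≈ 0.54996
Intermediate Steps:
Function('C')(g) = 25
Mul(Add(Function('U')(68), -2369), Pow(Add(-4322, Function('C')(15)), -1)) = Mul(Add(Pow(Add(-34, 68), Rational(1, 2)), -2369), Pow(Add(-4322, 25), -1)) = Mul(Add(Pow(34, Rational(1, 2)), -2369), Pow(-4297, -1)) = Mul(Add(-2369, Pow(34, Rational(1, 2))), Rational(-1, 4297)) = Add(Rational(2369, 4297), Mul(Rational(-1, 4297), Pow(34, Rational(1, 2))))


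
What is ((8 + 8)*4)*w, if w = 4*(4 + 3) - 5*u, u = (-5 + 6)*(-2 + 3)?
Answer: 1472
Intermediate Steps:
u = 1 (u = 1*1 = 1)
w = 23 (w = 4*(4 + 3) - 5*1 = 4*7 - 5 = 28 - 5 = 23)
((8 + 8)*4)*w = ((8 + 8)*4)*23 = (16*4)*23 = 64*23 = 1472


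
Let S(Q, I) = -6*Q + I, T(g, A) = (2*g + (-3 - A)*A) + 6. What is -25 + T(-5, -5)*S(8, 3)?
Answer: 605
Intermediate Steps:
T(g, A) = 6 + 2*g + A*(-3 - A) (T(g, A) = (2*g + A*(-3 - A)) + 6 = 6 + 2*g + A*(-3 - A))
S(Q, I) = I - 6*Q
-25 + T(-5, -5)*S(8, 3) = -25 + (6 - 1*(-5)² - 3*(-5) + 2*(-5))*(3 - 6*8) = -25 + (6 - 1*25 + 15 - 10)*(3 - 48) = -25 + (6 - 25 + 15 - 10)*(-45) = -25 - 14*(-45) = -25 + 630 = 605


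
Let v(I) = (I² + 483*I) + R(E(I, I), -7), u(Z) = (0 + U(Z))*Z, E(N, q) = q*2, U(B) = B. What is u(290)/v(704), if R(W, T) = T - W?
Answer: 84100/834233 ≈ 0.10081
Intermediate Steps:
E(N, q) = 2*q
u(Z) = Z² (u(Z) = (0 + Z)*Z = Z*Z = Z²)
v(I) = -7 + I² + 481*I (v(I) = (I² + 483*I) + (-7 - 2*I) = -7 + I² + 481*I)
u(290)/v(704) = 290²/(-7 + 704² + 481*704) = 84100/(-7 + 495616 + 338624) = 84100/834233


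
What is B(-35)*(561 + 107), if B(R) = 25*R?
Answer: -584500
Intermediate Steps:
B(-35)*(561 + 107) = (25*(-35))*(561 + 107) = -875*668 = -584500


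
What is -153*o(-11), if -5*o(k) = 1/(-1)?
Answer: -153/5 ≈ -30.600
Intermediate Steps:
o(k) = ⅕ (o(k) = -⅕/(-1) = -⅕*(-1) = ⅕)
-153*o(-11) = -153*⅕ = -153/5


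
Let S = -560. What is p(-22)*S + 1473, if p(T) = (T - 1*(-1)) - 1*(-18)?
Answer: 3153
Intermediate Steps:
p(T) = 19 + T (p(T) = (T + 1) + 18 = (1 + T) + 18 = 19 + T)
p(-22)*S + 1473 = (19 - 22)*(-560) + 1473 = -3*(-560) + 1473 = 1680 + 1473 = 3153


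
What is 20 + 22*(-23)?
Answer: -486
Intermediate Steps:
20 + 22*(-23) = 20 - 506 = -486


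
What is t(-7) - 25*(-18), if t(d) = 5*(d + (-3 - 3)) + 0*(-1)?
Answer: 385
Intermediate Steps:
t(d) = -30 + 5*d (t(d) = 5*(d - 6) + 0 = 5*(-6 + d) + 0 = (-30 + 5*d) + 0 = -30 + 5*d)
t(-7) - 25*(-18) = (-30 + 5*(-7)) - 25*(-18) = (-30 - 35) + 450 = -65 + 450 = 385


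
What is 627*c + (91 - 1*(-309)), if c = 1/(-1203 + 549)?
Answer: 86991/218 ≈ 399.04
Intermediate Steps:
c = -1/654 (c = 1/(-654) = -1/654 ≈ -0.0015291)
627*c + (91 - 1*(-309)) = 627*(-1/654) + (91 - 1*(-309)) = -209/218 + (91 + 309) = -209/218 + 400 = 86991/218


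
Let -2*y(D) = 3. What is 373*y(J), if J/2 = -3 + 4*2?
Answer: -1119/2 ≈ -559.50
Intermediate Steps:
J = 10 (J = 2*(-3 + 4*2) = 2*(-3 + 8) = 2*5 = 10)
y(D) = -3/2 (y(D) = -1/2*3 = -3/2)
373*y(J) = 373*(-3/2) = -1119/2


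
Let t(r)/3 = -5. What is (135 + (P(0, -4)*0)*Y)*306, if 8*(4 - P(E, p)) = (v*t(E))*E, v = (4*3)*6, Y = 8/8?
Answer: 41310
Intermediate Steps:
t(r) = -15 (t(r) = 3*(-5) = -15)
Y = 1 (Y = 8*(1/8) = 1)
v = 72 (v = 12*6 = 72)
P(E, p) = 4 + 135*E (P(E, p) = 4 - 72*(-15)*E/8 = 4 - (-135)*E = 4 + 135*E)
(135 + (P(0, -4)*0)*Y)*306 = (135 + ((4 + 135*0)*0)*1)*306 = (135 + ((4 + 0)*0)*1)*306 = (135 + (4*0)*1)*306 = (135 + 0*1)*306 = (135 + 0)*306 = 135*306 = 41310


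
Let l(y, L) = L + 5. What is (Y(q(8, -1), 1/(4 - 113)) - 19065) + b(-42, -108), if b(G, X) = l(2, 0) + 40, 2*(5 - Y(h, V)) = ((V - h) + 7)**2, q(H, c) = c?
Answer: -452593071/23762 ≈ -19047.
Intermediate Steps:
l(y, L) = 5 + L
Y(h, V) = 5 - (7 + V - h)**2/2 (Y(h, V) = 5 - ((V - h) + 7)**2/2 = 5 - (7 + V - h)**2/2)
b(G, X) = 45 (b(G, X) = (5 + 0) + 40 = 5 + 40 = 45)
(Y(q(8, -1), 1/(4 - 113)) - 19065) + b(-42, -108) = ((5 - (7 + 1/(4 - 113) - 1*(-1))**2/2) - 19065) + 45 = ((5 - (7 + 1/(-109) + 1)**2/2) - 19065) + 45 = ((5 - (7 - 1/109 + 1)**2/2) - 19065) + 45 = ((5 - (871/109)**2/2) - 19065) + 45 = ((5 - 1/2*758641/11881) - 19065) + 45 = ((5 - 758641/23762) - 19065) + 45 = (-639831/23762 - 19065) + 45 = -453662361/23762 + 45 = -452593071/23762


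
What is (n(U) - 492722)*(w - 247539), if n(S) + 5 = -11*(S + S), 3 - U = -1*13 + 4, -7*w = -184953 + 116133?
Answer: 820313853423/7 ≈ 1.1719e+11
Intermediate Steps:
w = 68820/7 (w = -(-184953 + 116133)/7 = -1/7*(-68820) = 68820/7 ≈ 9831.4)
U = 12 (U = 3 - (-1*13 + 4) = 3 - (-13 + 4) = 3 - 1*(-9) = 3 + 9 = 12)
n(S) = -5 - 22*S (n(S) = -5 - 11*(S + S) = -5 - 22*S)
(n(U) - 492722)*(w - 247539) = ((-5 - 22*12) - 492722)*(68820/7 - 247539) = ((-5 - 264) - 492722)*(-1663953/7) = (-269 - 492722)*(-1663953/7) = -492991*(-1663953/7) = 820313853423/7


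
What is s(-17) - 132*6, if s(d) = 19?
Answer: -773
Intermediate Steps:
s(-17) - 132*6 = 19 - 132*6 = 19 - 1*792 = 19 - 792 = -773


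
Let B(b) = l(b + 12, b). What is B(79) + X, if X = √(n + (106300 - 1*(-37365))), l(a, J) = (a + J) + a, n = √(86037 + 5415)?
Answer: 261 + √(143665 + 2*√22863) ≈ 640.43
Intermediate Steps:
n = 2*√22863 (n = √91452 = 2*√22863 ≈ 302.41)
l(a, J) = J + 2*a (l(a, J) = (J + a) + a = J + 2*a)
B(b) = 24 + 3*b (B(b) = b + 2*(b + 12) = b + 2*(12 + b) = b + (24 + 2*b) = 24 + 3*b)
X = √(143665 + 2*√22863) (X = √(2*√22863 + (106300 - 1*(-37365))) = √(2*√22863 + (106300 + 37365)) = √(2*√22863 + 143665) = √(143665 + 2*√22863) ≈ 379.43)
B(79) + X = (24 + 3*79) + √(143665 + 2*√22863) = (24 + 237) + √(143665 + 2*√22863) = 261 + √(143665 + 2*√22863)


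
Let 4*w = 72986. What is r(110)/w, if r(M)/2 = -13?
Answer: -52/36493 ≈ -0.0014249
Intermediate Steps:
w = 36493/2 (w = (¼)*72986 = 36493/2 ≈ 18247.)
r(M) = -26 (r(M) = 2*(-13) = -26)
r(110)/w = -26/36493/2 = -26*2/36493 = -52/36493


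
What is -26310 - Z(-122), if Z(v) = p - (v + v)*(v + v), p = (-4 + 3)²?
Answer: 33225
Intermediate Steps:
p = 1 (p = (-1)² = 1)
Z(v) = 1 - 4*v² (Z(v) = 1 - (v + v)*(v + v) = 1 - 2*v*2*v = 1 - 4*v²)
-26310 - Z(-122) = -26310 - (1 - 4*(-122)²) = -26310 - (1 - 4*14884) = -26310 - (1 - 59536) = -26310 - 1*(-59535) = -26310 + 59535 = 33225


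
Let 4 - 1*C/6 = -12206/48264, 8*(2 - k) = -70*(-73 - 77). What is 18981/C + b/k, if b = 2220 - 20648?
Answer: 203873854558/268995851 ≈ 757.91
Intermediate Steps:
k = -2621/2 (k = 2 - (-35)*(-73 - 77)/4 = 2 - (-35)*(-150)/4 = 2 - ⅛*10500 = 2 - 2625/2 = -2621/2 ≈ -1310.5)
C = 102631/4022 (C = 24 - (-73236)/48264 = 24 - 6*(-6103/24132) = 24 + 6103/4022 = 102631/4022 ≈ 25.517)
b = -18428
18981/C + b/k = 18981/(102631/4022) - 18428/(-2621/2) = 18981*(4022/102631) - 18428*(-2/2621) = 76341582/102631 + 36856/2621 = 203873854558/268995851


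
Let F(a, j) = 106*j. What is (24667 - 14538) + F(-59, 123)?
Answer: 23167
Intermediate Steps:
(24667 - 14538) + F(-59, 123) = (24667 - 14538) + 106*123 = 10129 + 13038 = 23167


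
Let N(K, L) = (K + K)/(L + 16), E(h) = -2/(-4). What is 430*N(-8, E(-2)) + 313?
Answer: -3431/33 ≈ -103.97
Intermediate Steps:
E(h) = 1/2 (E(h) = -2*(-1/4) = 1/2)
N(K, L) = 2*K/(16 + L) (N(K, L) = (2*K)/(16 + L) = 2*K/(16 + L))
430*N(-8, E(-2)) + 313 = 430*(2*(-8)/(16 + 1/2)) + 313 = 430*(2*(-8)/(33/2)) + 313 = 430*(2*(-8)*(2/33)) + 313 = 430*(-32/33) + 313 = -13760/33 + 313 = -3431/33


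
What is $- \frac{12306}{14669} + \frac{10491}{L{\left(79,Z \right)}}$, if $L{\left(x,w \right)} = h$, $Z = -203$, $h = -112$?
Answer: $- \frac{155270751}{1642928} \approx -94.509$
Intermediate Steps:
$L{\left(x,w \right)} = -112$
$- \frac{12306}{14669} + \frac{10491}{L{\left(79,Z \right)}} = - \frac{12306}{14669} + \frac{10491}{-112} = \left(-12306\right) \frac{1}{14669} + 10491 \left(- \frac{1}{112}\right) = - \frac{12306}{14669} - \frac{10491}{112} = - \frac{155270751}{1642928}$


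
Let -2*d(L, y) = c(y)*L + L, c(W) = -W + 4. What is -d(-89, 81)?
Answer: 3382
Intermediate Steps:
c(W) = 4 - W
d(L, y) = -L/2 - L*(4 - y)/2 (d(L, y) = -((4 - y)*L + L)/2 = -(L*(4 - y) + L)/2 = -(L + L*(4 - y))/2 = -L/2 - L*(4 - y)/2)
-d(-89, 81) = -(-89)*(-5 + 81)/2 = -(-89)*76/2 = -1*(-3382) = 3382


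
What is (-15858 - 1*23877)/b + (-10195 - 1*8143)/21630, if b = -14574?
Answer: 14100239/7505610 ≈ 1.8786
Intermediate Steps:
(-15858 - 1*23877)/b + (-10195 - 1*8143)/21630 = (-15858 - 1*23877)/(-14574) + (-10195 - 1*8143)/21630 = (-15858 - 23877)*(-1/14574) + (-10195 - 8143)*(1/21630) = -39735*(-1/14574) - 18338*1/21630 = 13245/4858 - 9169/10815 = 14100239/7505610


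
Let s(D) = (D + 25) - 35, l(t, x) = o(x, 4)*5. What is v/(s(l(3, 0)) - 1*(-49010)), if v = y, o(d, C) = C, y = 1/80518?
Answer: 1/3946992360 ≈ 2.5336e-10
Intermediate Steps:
y = 1/80518 ≈ 1.2420e-5
v = 1/80518 ≈ 1.2420e-5
l(t, x) = 20 (l(t, x) = 4*5 = 20)
s(D) = -10 + D (s(D) = (25 + D) - 35 = -10 + D)
v/(s(l(3, 0)) - 1*(-49010)) = 1/(80518*((-10 + 20) - 1*(-49010))) = 1/(80518*(10 + 49010)) = (1/80518)/49020 = (1/80518)*(1/49020) = 1/3946992360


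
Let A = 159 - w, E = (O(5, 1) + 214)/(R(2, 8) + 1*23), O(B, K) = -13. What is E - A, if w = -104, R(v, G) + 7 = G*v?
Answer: -8215/32 ≈ -256.72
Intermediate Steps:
R(v, G) = -7 + G*v
E = 201/32 (E = (-13 + 214)/((-7 + 8*2) + 1*23) = 201/((-7 + 16) + 23) = 201/(9 + 23) = 201/32 ≈ 6.2813)
A = 263 (A = 159 - 1*(-104) = 159 + 104 = 263)
E - A = 201/32 - 1*263 = 201/32 - 263 = -8215/32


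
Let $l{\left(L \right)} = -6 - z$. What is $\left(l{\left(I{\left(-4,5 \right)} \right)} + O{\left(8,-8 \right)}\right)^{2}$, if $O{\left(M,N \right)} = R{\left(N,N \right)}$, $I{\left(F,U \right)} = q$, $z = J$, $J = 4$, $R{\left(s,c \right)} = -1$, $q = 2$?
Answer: $121$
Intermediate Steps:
$z = 4$
$I{\left(F,U \right)} = 2$
$O{\left(M,N \right)} = -1$
$l{\left(L \right)} = -10$ ($l{\left(L \right)} = -6 - 4 = -10$)
$\left(l{\left(I{\left(-4,5 \right)} \right)} + O{\left(8,-8 \right)}\right)^{2} = \left(-10 - 1\right)^{2} = \left(-11\right)^{2} = 121$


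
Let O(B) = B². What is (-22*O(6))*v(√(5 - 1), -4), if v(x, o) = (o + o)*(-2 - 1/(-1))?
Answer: -6336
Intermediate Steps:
v(x, o) = -2*o (v(x, o) = (2*o)*(-2 - 1*(-1)) = (2*o)*(-2 + 1) = (2*o)*(-1) = -2*o)
(-22*O(6))*v(√(5 - 1), -4) = (-22*6²)*(-2*(-4)) = -22*36*8 = -792*8 = -6336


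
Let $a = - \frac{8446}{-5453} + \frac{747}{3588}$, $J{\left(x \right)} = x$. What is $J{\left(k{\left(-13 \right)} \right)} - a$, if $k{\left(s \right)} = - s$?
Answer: $\frac{1788391}{159068} \approx 11.243$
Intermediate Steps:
$a = \frac{279493}{159068}$ ($a = \left(-8446\right) \left(- \frac{1}{5453}\right) + 747 \cdot \frac{1}{3588} = \frac{206}{133} + \frac{249}{1196} = \frac{279493}{159068} \approx 1.7571$)
$J{\left(k{\left(-13 \right)} \right)} - a = \left(-1\right) \left(-13\right) - \frac{279493}{159068} = 13 - \frac{279493}{159068} = \frac{1788391}{159068}$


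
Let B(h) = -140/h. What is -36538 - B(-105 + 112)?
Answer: -36518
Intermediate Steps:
-36538 - B(-105 + 112) = -36538 - (-140)/(-105 + 112) = -36538 - (-140)/7 = -36538 - 1*(-20) = -36538 + 20 = -36518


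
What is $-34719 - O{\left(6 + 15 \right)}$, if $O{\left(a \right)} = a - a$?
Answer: $-34719$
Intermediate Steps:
$O{\left(a \right)} = 0$
$-34719 - O{\left(6 + 15 \right)} = -34719 - 0 = -34719 + 0 = -34719$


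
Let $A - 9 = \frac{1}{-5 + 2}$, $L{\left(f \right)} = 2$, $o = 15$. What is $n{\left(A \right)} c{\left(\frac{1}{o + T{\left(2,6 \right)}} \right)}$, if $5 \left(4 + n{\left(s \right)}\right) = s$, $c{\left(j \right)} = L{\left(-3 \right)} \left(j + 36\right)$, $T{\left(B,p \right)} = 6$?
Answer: $- \frac{51476}{315} \approx -163.42$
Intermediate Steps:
$A = \frac{26}{3}$ ($A = 9 + \frac{1}{-5 + 2} = 9 + \frac{1}{-3} = 9 - \frac{1}{3} = \frac{26}{3} \approx 8.6667$)
$c{\left(j \right)} = 72 + 2 j$ ($c{\left(j \right)} = 2 \left(j + 36\right) = 2 \left(36 + j\right) = 72 + 2 j$)
$n{\left(s \right)} = -4 + \frac{s}{5}$
$n{\left(A \right)} c{\left(\frac{1}{o + T{\left(2,6 \right)}} \right)} = \left(-4 + \frac{1}{5} \cdot \frac{26}{3}\right) \left(72 + \frac{2}{15 + 6}\right) = \left(-4 + \frac{26}{15}\right) \left(72 + \frac{2}{21}\right) = - \frac{34 \left(72 + 2 \cdot \frac{1}{21}\right)}{15} = - \frac{34 \left(72 + \frac{2}{21}\right)}{15} = \left(- \frac{34}{15}\right) \frac{1514}{21} = - \frac{51476}{315}$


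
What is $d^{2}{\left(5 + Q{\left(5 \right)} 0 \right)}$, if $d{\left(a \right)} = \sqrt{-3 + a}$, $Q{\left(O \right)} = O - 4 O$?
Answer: $2$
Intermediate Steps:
$Q{\left(O \right)} = - 3 O$
$d^{2}{\left(5 + Q{\left(5 \right)} 0 \right)} = \left(\sqrt{-3 + \left(5 + \left(-3\right) 5 \cdot 0\right)}\right)^{2} = \left(\sqrt{-3 + \left(5 - 0\right)}\right)^{2} = \left(\sqrt{-3 + \left(5 + 0\right)}\right)^{2} = \left(\sqrt{-3 + 5}\right)^{2} = \left(\sqrt{2}\right)^{2} = 2$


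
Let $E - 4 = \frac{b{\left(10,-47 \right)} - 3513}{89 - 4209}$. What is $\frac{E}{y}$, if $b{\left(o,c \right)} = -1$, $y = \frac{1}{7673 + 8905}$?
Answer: $\frac{82865133}{1030} \approx 80452.0$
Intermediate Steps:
$y = \frac{1}{16578} \approx 6.0321 \cdot 10^{-5}$
$E = \frac{9997}{2060}$ ($E = 4 + \frac{-1 - 3513}{89 - 4209} = 4 - \frac{3514}{-4120} = 4 - - \frac{1757}{2060} = 4 + \frac{1757}{2060} = \frac{9997}{2060} \approx 4.8529$)
$\frac{E}{y} = \frac{9997 \frac{1}{\frac{1}{16578}}}{2060} = \frac{9997}{2060} \cdot 16578 = \frac{82865133}{1030}$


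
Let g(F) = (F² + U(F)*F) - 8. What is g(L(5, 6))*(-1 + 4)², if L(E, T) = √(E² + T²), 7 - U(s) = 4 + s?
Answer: -72 + 27*√61 ≈ 138.88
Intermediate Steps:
U(s) = 3 - s (U(s) = 7 - (4 + s) = 7 + (-4 - s) = 3 - s)
g(F) = -8 + F² + F*(3 - F) (g(F) = (F² + (3 - F)*F) - 8 = (F² + F*(3 - F)) - 8 = -8 + F² + F*(3 - F))
g(L(5, 6))*(-1 + 4)² = (-8 + 3*√(5² + 6²))*(-1 + 4)² = (-8 + 3*√(25 + 36))*3² = (-8 + 3*√61)*9 = -72 + 27*√61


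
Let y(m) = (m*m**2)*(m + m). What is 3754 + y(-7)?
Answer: 8556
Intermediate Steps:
y(m) = 2*m**4 (y(m) = m**3*(2*m) = 2*m**4)
3754 + y(-7) = 3754 + 2*(-7)**4 = 3754 + 2*2401 = 3754 + 4802 = 8556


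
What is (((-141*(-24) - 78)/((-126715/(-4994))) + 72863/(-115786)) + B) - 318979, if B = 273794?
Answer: -661043908789291/14671822990 ≈ -45055.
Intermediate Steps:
(((-141*(-24) - 78)/((-126715/(-4994))) + 72863/(-115786)) + B) - 318979 = (((-141*(-24) - 78)/((-126715/(-4994))) + 72863/(-115786)) + 273794) - 318979 = (((3384 - 78)/((-126715*(-1/4994))) + 72863*(-1/115786)) + 273794) - 318979 = ((3306/(126715/4994) - 72863/115786) + 273794) - 318979 = ((3306*(4994/126715) - 72863/115786) + 273794) - 318979 = ((16510164/126715 - 72863/115786) + 273794) - 318979 = (1902413013859/14671822990 + 273794) - 318979 = 4018959516737919/14671822990 - 318979 = -661043908789291/14671822990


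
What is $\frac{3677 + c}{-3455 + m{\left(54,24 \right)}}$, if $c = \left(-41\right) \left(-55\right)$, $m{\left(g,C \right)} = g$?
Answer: $- \frac{5932}{3401} \approx -1.7442$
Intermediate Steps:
$c = 2255$
$\frac{3677 + c}{-3455 + m{\left(54,24 \right)}} = \frac{3677 + 2255}{-3455 + 54} = \frac{5932}{-3401} = 5932 \left(- \frac{1}{3401}\right) = - \frac{5932}{3401}$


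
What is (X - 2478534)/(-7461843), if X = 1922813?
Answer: 555721/7461843 ≈ 0.074475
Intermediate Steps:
(X - 2478534)/(-7461843) = (1922813 - 2478534)/(-7461843) = -555721*(-1/7461843) = 555721/7461843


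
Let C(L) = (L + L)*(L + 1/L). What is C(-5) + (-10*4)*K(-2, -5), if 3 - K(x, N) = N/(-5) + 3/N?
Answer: -52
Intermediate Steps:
C(L) = 2*L*(L + 1/L) (C(L) = (2*L)*(L + 1/L) = 2*L*(L + 1/L))
K(x, N) = 3 - 3/N + N/5 (K(x, N) = 3 - (N/(-5) + 3/N) = 3 - (N*(-⅕) + 3/N) = 3 - (-N/5 + 3/N) = 3 - (3/N - N/5) = 3 + (-3/N + N/5) = 3 - 3/N + N/5)
C(-5) + (-10*4)*K(-2, -5) = (2 + 2*(-5)²) + (-10*4)*(3 - 3/(-5) + (⅕)*(-5)) = (2 + 2*25) - 40*(3 - 3*(-⅕) - 1) = (2 + 50) - 40*(3 + ⅗ - 1) = 52 - 40*13/5 = 52 - 104 = -52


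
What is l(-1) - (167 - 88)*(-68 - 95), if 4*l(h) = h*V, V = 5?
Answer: 51503/4 ≈ 12876.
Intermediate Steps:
l(h) = 5*h/4 (l(h) = (h*5)/4 = (5*h)/4 = 5*h/4)
l(-1) - (167 - 88)*(-68 - 95) = (5/4)*(-1) - (167 - 88)*(-68 - 95) = -5/4 - 79*(-163) = -5/4 - 1*(-12877) = -5/4 + 12877 = 51503/4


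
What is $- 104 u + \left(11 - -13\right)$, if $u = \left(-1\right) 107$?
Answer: $11152$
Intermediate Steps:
$u = -107$
$- 104 u + \left(11 - -13\right) = \left(-104\right) \left(-107\right) + \left(11 - -13\right) = 11128 + \left(11 + 13\right) = 11128 + 24 = 11152$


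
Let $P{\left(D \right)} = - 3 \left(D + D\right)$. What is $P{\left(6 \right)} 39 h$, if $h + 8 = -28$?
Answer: $50544$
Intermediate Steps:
$P{\left(D \right)} = - 6 D$ ($P{\left(D \right)} = - 3 \cdot 2 D = - 6 D$)
$h = -36$ ($h = -8 - 28 = -36$)
$P{\left(6 \right)} 39 h = \left(-6\right) 6 \cdot 39 \left(-36\right) = \left(-36\right) 39 \left(-36\right) = \left(-1404\right) \left(-36\right) = 50544$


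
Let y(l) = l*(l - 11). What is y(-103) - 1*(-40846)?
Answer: 52588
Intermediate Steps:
y(l) = l*(-11 + l)
y(-103) - 1*(-40846) = -103*(-11 - 103) - 1*(-40846) = -103*(-114) + 40846 = 11742 + 40846 = 52588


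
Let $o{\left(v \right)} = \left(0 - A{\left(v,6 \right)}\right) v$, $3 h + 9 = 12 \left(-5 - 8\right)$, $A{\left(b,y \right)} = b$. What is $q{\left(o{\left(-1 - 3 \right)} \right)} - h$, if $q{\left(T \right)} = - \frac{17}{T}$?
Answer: $\frac{897}{16} \approx 56.063$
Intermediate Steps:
$h = -55$ ($h = -3 + \frac{12 \left(-5 - 8\right)}{3} = -3 + \frac{12 \left(-13\right)}{3} = -3 + \frac{1}{3} \left(-156\right) = -3 - 52 = -55$)
$o{\left(v \right)} = - v^{2}$ ($o{\left(v \right)} = \left(0 - v\right) v = - v v = - v^{2}$)
$q{\left(o{\left(-1 - 3 \right)} \right)} - h = - \frac{17}{\left(-1\right) \left(-1 - 3\right)^{2}} - -55 = - \frac{17}{\left(-1\right) \left(-1 - 3\right)^{2}} + 55 = - \frac{17}{\left(-1\right) \left(-4\right)^{2}} + 55 = - \frac{17}{\left(-1\right) 16} + 55 = - \frac{17}{-16} + 55 = \left(-17\right) \left(- \frac{1}{16}\right) + 55 = \frac{17}{16} + 55 = \frac{897}{16}$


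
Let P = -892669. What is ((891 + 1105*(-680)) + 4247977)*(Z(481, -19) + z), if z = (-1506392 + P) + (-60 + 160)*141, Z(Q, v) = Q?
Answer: -8339642496640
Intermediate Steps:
z = -2384961 (z = (-1506392 - 892669) + (-60 + 160)*141 = -2399061 + 100*141 = -2399061 + 14100 = -2384961)
((891 + 1105*(-680)) + 4247977)*(Z(481, -19) + z) = ((891 + 1105*(-680)) + 4247977)*(481 - 2384961) = ((891 - 751400) + 4247977)*(-2384480) = (-750509 + 4247977)*(-2384480) = 3497468*(-2384480) = -8339642496640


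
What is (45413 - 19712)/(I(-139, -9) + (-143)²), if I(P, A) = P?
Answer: 8567/6770 ≈ 1.2654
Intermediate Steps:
(45413 - 19712)/(I(-139, -9) + (-143)²) = (45413 - 19712)/(-139 + (-143)²) = 25701/(-139 + 20449) = 25701/20310 = 25701*(1/20310) = 8567/6770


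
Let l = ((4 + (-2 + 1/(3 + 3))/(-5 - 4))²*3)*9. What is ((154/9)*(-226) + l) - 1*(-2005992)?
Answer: 216281017/108 ≈ 2.0026e+6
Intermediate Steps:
l = 51529/108 (l = ((4 + (-2 + 1/6)/(-9))²*3)*9 = ((4 + (-2 + ⅙)*(-⅑))²*3)*9 = ((4 - 11/6*(-⅑))²*3)*9 = ((4 + 11/54)²*3)*9 = ((227/54)²*3)*9 = ((51529/2916)*3)*9 = (51529/972)*9 = 51529/108 ≈ 477.12)
((154/9)*(-226) + l) - 1*(-2005992) = ((154/9)*(-226) + 51529/108) - 1*(-2005992) = ((154*(⅑))*(-226) + 51529/108) + 2005992 = ((154/9)*(-226) + 51529/108) + 2005992 = (-34804/9 + 51529/108) + 2005992 = -366119/108 + 2005992 = 216281017/108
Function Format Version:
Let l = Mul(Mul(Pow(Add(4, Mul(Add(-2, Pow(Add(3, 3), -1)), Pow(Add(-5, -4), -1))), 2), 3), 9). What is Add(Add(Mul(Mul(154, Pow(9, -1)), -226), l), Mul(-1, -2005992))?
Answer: Rational(216281017, 108) ≈ 2.0026e+6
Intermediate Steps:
l = Rational(51529, 108) (l = Mul(Mul(Pow(Add(4, Mul(Add(-2, Pow(6, -1)), Pow(-9, -1))), 2), 3), 9) = Mul(Mul(Pow(Add(4, Mul(Add(-2, Rational(1, 6)), Rational(-1, 9))), 2), 3), 9) = Mul(Mul(Pow(Add(4, Mul(Rational(-11, 6), Rational(-1, 9))), 2), 3), 9) = Mul(Mul(Pow(Add(4, Rational(11, 54)), 2), 3), 9) = Mul(Mul(Pow(Rational(227, 54), 2), 3), 9) = Mul(Mul(Rational(51529, 2916), 3), 9) = Mul(Rational(51529, 972), 9) = Rational(51529, 108) ≈ 477.12)
Add(Add(Mul(Mul(154, Pow(9, -1)), -226), l), Mul(-1, -2005992)) = Add(Add(Mul(Mul(154, Pow(9, -1)), -226), Rational(51529, 108)), Mul(-1, -2005992)) = Add(Add(Mul(Mul(154, Rational(1, 9)), -226), Rational(51529, 108)), 2005992) = Add(Add(Mul(Rational(154, 9), -226), Rational(51529, 108)), 2005992) = Add(Add(Rational(-34804, 9), Rational(51529, 108)), 2005992) = Add(Rational(-366119, 108), 2005992) = Rational(216281017, 108)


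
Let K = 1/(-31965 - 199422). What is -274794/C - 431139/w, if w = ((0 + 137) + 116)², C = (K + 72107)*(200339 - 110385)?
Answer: -323539200880077510375/48033906589213825544 ≈ -6.7356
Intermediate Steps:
K = -1/231387 (K = 1/(-231387) = -1/231387 ≈ -4.3218e-6)
C = 1500848524089232/231387 (C = (-1/231387 + 72107)*(200339 - 110385) = (16684622408/231387)*89954 = 1500848524089232/231387 ≈ 6.4863e+9)
w = 64009 (w = (137 + 116)² = 253² = 64009)
-274794/C - 431139/w = -274794/1500848524089232/231387 - 431139/64009 = -274794*231387/1500848524089232 - 431139*1/64009 = -31791879639/750424262044616 - 431139/64009 = -323539200880077510375/48033906589213825544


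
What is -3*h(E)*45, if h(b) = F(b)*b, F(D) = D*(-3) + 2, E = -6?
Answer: 16200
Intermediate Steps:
F(D) = 2 - 3*D (F(D) = -3*D + 2 = 2 - 3*D)
h(b) = b*(2 - 3*b) (h(b) = (2 - 3*b)*b = b*(2 - 3*b))
-3*h(E)*45 = -(-18)*(2 - 3*(-6))*45 = -(-18)*(2 + 18)*45 = -(-18)*20*45 = -3*(-120)*45 = 360*45 = 16200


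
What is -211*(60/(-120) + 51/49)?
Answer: -11183/98 ≈ -114.11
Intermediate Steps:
-211*(60/(-120) + 51/49) = -211*(60*(-1/120) + 51*(1/49)) = -211*(-½ + 51/49) = -211*53/98 = -11183/98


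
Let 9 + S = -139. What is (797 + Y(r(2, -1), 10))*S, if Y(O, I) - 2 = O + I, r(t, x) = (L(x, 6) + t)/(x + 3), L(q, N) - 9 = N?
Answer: -120990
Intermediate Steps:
S = -148 (S = -9 - 139 = -148)
L(q, N) = 9 + N
r(t, x) = (15 + t)/(3 + x) (r(t, x) = ((9 + 6) + t)/(x + 3) = (15 + t)/(3 + x))
Y(O, I) = 2 + I + O (Y(O, I) = 2 + (O + I) = 2 + (I + O) = 2 + I + O)
(797 + Y(r(2, -1), 10))*S = (797 + (2 + 10 + (15 + 2)/(3 - 1)))*(-148) = (797 + (2 + 10 + 17/2))*(-148) = (797 + 41/2)*(-148) = (1635/2)*(-148) = -120990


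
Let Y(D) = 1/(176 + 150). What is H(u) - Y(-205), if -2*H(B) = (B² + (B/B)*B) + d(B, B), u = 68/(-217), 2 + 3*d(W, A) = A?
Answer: 22569523/46053042 ≈ 0.49008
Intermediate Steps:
d(W, A) = -⅔ + A/3
Y(D) = 1/326
u = -68/217 (u = 68*(-1/217) = -68/217 ≈ -0.31336)
H(B) = ⅓ - 2*B/3 - B²/2 (H(B) = -((B² + (B/B)*B) + (-⅔ + B/3))/2 = -((B² + 1*B) + (-⅔ + B/3))/2 = -((B² + B) + (-⅔ + B/3))/2 = -((B + B²) + (-⅔ + B/3))/2 = -(-⅔ + B² + 4*B/3)/2 = ⅓ - 2*B/3 - B²/2)
H(u) - Y(-205) = (⅓ - ⅔*(-68/217) - (-68/217)²/2) - 1*1/326 = (⅓ + 136/651 - ½*4624/47089) - 1/326 = (⅓ + 136/651 - 2312/47089) - 1/326 = 69665/141267 - 1/326 = 22569523/46053042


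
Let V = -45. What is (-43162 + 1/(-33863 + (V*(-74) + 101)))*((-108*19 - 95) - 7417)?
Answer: 1046864270045/2536 ≈ 4.1280e+8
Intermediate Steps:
(-43162 + 1/(-33863 + (V*(-74) + 101)))*((-108*19 - 95) - 7417) = (-43162 + 1/(-33863 + (-45*(-74) + 101)))*((-108*19 - 95) - 7417) = (-43162 + 1/(-33863 + (3330 + 101)))*((-2052 - 95) - 7417) = (-43162 + 1/(-33863 + 3431))*(-2147 - 7417) = (-43162 + 1/(-30432))*(-9564) = (-43162 - 1/30432)*(-9564) = -1313505985/30432*(-9564) = 1046864270045/2536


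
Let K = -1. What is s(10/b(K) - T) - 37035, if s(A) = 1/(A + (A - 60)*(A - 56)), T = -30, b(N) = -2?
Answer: -41108849/1110 ≈ -37035.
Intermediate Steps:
s(A) = 1/(A + (-60 + A)*(-56 + A))
s(10/b(K) - T) - 37035 = 1/(3360 + (10/(-2) - 1*(-30))² - 115*(10/(-2) - 1*(-30))) - 37035 = 1/(3360 + (10*(-½) + 30)² - 115*(10*(-½) + 30)) - 37035 = 1/(3360 + (-5 + 30)² - 115*(-5 + 30)) - 37035 = 1/(3360 + 25² - 115*25) - 37035 = 1/(3360 + 625 - 2875) - 37035 = 1/1110 - 37035 = -41108849/1110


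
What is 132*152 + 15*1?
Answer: 20079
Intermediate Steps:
132*152 + 15*1 = 20064 + 15 = 20079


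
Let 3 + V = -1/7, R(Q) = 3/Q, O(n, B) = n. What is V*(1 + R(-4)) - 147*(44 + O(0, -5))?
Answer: -90563/14 ≈ -6468.8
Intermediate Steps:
V = -22/7 (V = -3 - 1/7 = -3 - 1*⅐ = -3 - ⅐ = -22/7 ≈ -3.1429)
V*(1 + R(-4)) - 147*(44 + O(0, -5)) = -22*(1 + 3/(-4))/7 - 147*(44 + 0) = -22*(1 + 3*(-¼))/7 - 147*44 = -22*(1 - ¾)/7 - 6468 = -22/7*¼ - 6468 = -11/14 - 6468 = -90563/14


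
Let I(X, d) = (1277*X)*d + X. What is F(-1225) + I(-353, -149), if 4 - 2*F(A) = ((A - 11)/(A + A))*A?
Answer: 67166327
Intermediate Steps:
I(X, d) = X + 1277*X*d (I(X, d) = 1277*X*d + X = X + 1277*X*d)
F(A) = 19/4 - A/4 (F(A) = 2 - (A - 11)/(A + A)*A/2 = 2 - (-11 + A)/((2*A))*A/2 = 2 - (-11 + A)*(1/(2*A))*A/2 = 2 - (-11 + A)/(2*A)*A/2 = 2 - (-11/2 + A/2)/2 = 2 + (11/4 - A/4) = 19/4 - A/4)
F(-1225) + I(-353, -149) = (19/4 - 1/4*(-1225)) - 353*(1 + 1277*(-149)) = (19/4 + 1225/4) - 353*(1 - 190273) = 311 - 353*(-190272) = 311 + 67166016 = 67166327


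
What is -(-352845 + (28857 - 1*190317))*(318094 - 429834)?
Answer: -57468440700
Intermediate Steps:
-(-352845 + (28857 - 1*190317))*(318094 - 429834) = -(-352845 + (28857 - 190317))*(-111740) = -(-352845 - 161460)*(-111740) = -(-514305)*(-111740) = -1*57468440700 = -57468440700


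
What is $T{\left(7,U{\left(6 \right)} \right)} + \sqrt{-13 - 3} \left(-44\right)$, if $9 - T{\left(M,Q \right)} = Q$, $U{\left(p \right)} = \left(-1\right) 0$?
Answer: $9 - 176 i \approx 9.0 - 176.0 i$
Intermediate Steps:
$U{\left(p \right)} = 0$
$T{\left(M,Q \right)} = 9 - Q$
$T{\left(7,U{\left(6 \right)} \right)} + \sqrt{-13 - 3} \left(-44\right) = \left(9 - 0\right) + \sqrt{-13 - 3} \left(-44\right) = \left(9 + 0\right) + \sqrt{-16} \left(-44\right) = 9 + 4 i \left(-44\right) = 9 - 176 i$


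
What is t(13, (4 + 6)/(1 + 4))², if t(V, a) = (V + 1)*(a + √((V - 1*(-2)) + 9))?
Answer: 5488 + 1568*√6 ≈ 9328.8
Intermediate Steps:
t(V, a) = (1 + V)*(a + √(11 + V)) (t(V, a) = (1 + V)*(a + √((V + 2) + 9)) = (1 + V)*(a + √((2 + V) + 9)) = (1 + V)*(a + √(11 + V)))
t(13, (4 + 6)/(1 + 4))² = ((4 + 6)/(1 + 4) + √(11 + 13) + 13*((4 + 6)/(1 + 4)) + 13*√(11 + 13))² = (10/5 + √24 + 13*(10/5) + 13*√24)² = (10*(⅕) + 2*√6 + 13*(10*(⅕)) + 13*(2*√6))² = (2 + 2*√6 + 13*2 + 26*√6)² = (2 + 2*√6 + 26 + 26*√6)² = (28 + 28*√6)²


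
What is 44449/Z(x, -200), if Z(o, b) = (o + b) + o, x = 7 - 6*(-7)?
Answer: -44449/102 ≈ -435.77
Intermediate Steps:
x = 49 (x = 7 + 42 = 49)
Z(o, b) = b + 2*o (Z(o, b) = (b + o) + o = b + 2*o)
44449/Z(x, -200) = 44449/(-200 + 2*49) = 44449/(-200 + 98) = 44449/(-102) = 44449*(-1/102) = -44449/102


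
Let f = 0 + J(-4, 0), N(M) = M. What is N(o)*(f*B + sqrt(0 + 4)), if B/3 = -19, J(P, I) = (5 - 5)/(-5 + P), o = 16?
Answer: 32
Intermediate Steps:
J(P, I) = 0 (J(P, I) = 0/(-5 + P) = 0)
B = -57 (B = 3*(-19) = -57)
f = 0 (f = 0 + 0 = 0)
N(o)*(f*B + sqrt(0 + 4)) = 16*(0*(-57) + sqrt(0 + 4)) = 16*(0 + sqrt(4)) = 16*(0 + 2) = 16*2 = 32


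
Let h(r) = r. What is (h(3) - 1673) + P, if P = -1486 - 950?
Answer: -4106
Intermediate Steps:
P = -2436
(h(3) - 1673) + P = (3 - 1673) - 2436 = -1670 - 2436 = -4106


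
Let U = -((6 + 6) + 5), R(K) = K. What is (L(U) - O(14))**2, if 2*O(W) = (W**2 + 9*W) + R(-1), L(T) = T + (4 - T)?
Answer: 97969/4 ≈ 24492.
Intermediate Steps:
U = -17 (U = -(12 + 5) = -1*17 = -17)
L(T) = 4
O(W) = -1/2 + W**2/2 + 9*W/2 (O(W) = ((W**2 + 9*W) - 1)/2 = (-1 + W**2 + 9*W)/2 = -1/2 + W**2/2 + 9*W/2)
(L(U) - O(14))**2 = (4 - (-1/2 + (1/2)*14**2 + (9/2)*14))**2 = (4 - (-1/2 + (1/2)*196 + 63))**2 = (4 - (-1/2 + 98 + 63))**2 = (4 - 1*321/2)**2 = (4 - 321/2)**2 = (-313/2)**2 = 97969/4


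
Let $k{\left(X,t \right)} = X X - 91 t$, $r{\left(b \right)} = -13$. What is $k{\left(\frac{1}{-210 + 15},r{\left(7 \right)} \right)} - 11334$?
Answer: $- \frac{385991774}{38025} \approx -10151.0$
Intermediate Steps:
$k{\left(X,t \right)} = X^{2} - 91 t$
$k{\left(\frac{1}{-210 + 15},r{\left(7 \right)} \right)} - 11334 = \left(\left(\frac{1}{-210 + 15}\right)^{2} - -1183\right) - 11334 = \left(\left(\frac{1}{-195}\right)^{2} + 1183\right) - 11334 = \left(\left(- \frac{1}{195}\right)^{2} + 1183\right) - 11334 = \left(\frac{1}{38025} + 1183\right) - 11334 = \frac{44983576}{38025} - 11334 = - \frac{385991774}{38025}$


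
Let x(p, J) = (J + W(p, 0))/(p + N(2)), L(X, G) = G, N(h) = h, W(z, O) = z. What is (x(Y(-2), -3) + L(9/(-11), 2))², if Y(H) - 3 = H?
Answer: 16/9 ≈ 1.7778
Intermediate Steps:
Y(H) = 3 + H
x(p, J) = (J + p)/(2 + p) (x(p, J) = (J + p)/(p + 2) = (J + p)/(2 + p))
(x(Y(-2), -3) + L(9/(-11), 2))² = ((-3 + (3 - 2))/(2 + (3 - 2)) + 2)² = ((-3 + 1)/(2 + 1) + 2)² = (-2/3 + 2)² = ((⅓)*(-2) + 2)² = (-⅔ + 2)² = (4/3)² = 16/9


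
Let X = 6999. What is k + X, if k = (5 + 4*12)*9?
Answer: 7476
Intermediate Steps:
k = 477 (k = (5 + 48)*9 = 53*9 = 477)
k + X = 477 + 6999 = 7476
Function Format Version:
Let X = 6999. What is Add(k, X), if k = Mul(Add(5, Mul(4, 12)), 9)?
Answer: 7476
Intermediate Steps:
k = 477 (k = Mul(Add(5, 48), 9) = Mul(53, 9) = 477)
Add(k, X) = Add(477, 6999) = 7476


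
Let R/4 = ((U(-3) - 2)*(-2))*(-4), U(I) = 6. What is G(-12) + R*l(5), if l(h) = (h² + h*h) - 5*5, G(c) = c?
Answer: 3188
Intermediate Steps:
R = 128 (R = 4*(((6 - 2)*(-2))*(-4)) = 4*((4*(-2))*(-4)) = 4*(-8*(-4)) = 4*32 = 128)
l(h) = -25 + 2*h² (l(h) = (h² + h²) - 25 = 2*h² - 25 = -25 + 2*h²)
G(-12) + R*l(5) = -12 + 128*(-25 + 2*5²) = -12 + 128*(-25 + 2*25) = -12 + 128*(-25 + 50) = -12 + 128*25 = -12 + 3200 = 3188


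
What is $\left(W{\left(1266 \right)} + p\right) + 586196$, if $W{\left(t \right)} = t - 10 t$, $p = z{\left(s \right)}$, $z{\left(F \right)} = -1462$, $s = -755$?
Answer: $573340$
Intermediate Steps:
$p = -1462$
$W{\left(t \right)} = - 9 t$
$\left(W{\left(1266 \right)} + p\right) + 586196 = \left(\left(-9\right) 1266 - 1462\right) + 586196 = \left(-11394 - 1462\right) + 586196 = -12856 + 586196 = 573340$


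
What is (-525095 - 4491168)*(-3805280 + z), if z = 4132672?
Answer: -1642284376096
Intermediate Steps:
(-525095 - 4491168)*(-3805280 + z) = (-525095 - 4491168)*(-3805280 + 4132672) = -5016263*327392 = -1642284376096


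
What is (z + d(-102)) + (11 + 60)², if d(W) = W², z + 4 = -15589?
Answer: -148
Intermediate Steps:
z = -15593 (z = -4 - 15589 = -15593)
(z + d(-102)) + (11 + 60)² = (-15593 + (-102)²) + (11 + 60)² = (-15593 + 10404) + 71² = -5189 + 5041 = -148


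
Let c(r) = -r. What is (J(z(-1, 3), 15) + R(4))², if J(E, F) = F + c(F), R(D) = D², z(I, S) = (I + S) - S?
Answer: 256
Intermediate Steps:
z(I, S) = I
J(E, F) = 0 (J(E, F) = F - F = 0)
(J(z(-1, 3), 15) + R(4))² = (0 + 4²)² = (0 + 16)² = 16² = 256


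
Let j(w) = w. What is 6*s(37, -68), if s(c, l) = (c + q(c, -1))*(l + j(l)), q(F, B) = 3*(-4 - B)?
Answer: -22848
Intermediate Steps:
q(F, B) = -12 - 3*B
s(c, l) = 2*l*(-9 + c) (s(c, l) = (c + (-12 - 3*(-1)))*(l + l) = (c + (-12 + 3))*(2*l) = (c - 9)*(2*l) = (-9 + c)*(2*l) = 2*l*(-9 + c))
6*s(37, -68) = 6*(2*(-68)*(-9 + 37)) = 6*(2*(-68)*28) = 6*(-3808) = -22848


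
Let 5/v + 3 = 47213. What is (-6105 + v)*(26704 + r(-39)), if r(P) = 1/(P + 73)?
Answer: -52336583837233/321028 ≈ -1.6303e+8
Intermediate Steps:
v = 1/9442 (v = 5/(-3 + 47213) = 5/47210 = 5*(1/47210) = 1/9442 ≈ 0.00010591)
r(P) = 1/(73 + P)
(-6105 + v)*(26704 + r(-39)) = (-6105 + 1/9442)*(26704 + 1/(73 - 39)) = -57643409*(26704 + 1/34)/9442 = -57643409/9442*907937/34 = -52336583837233/321028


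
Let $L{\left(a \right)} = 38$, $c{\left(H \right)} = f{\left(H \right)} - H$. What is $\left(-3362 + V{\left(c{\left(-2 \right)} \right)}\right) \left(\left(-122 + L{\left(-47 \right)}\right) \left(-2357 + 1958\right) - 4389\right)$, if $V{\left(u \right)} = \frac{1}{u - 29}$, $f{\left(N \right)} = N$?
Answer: $- \frac{2839853373}{29} \approx -9.7926 \cdot 10^{7}$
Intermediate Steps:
$c{\left(H \right)} = 0$ ($c{\left(H \right)} = H - H = 0$)
$V{\left(u \right)} = \frac{1}{-29 + u}$
$\left(-3362 + V{\left(c{\left(-2 \right)} \right)}\right) \left(\left(-122 + L{\left(-47 \right)}\right) \left(-2357 + 1958\right) - 4389\right) = \left(-3362 + \frac{1}{-29 + 0}\right) \left(\left(-122 + 38\right) \left(-2357 + 1958\right) - 4389\right) = \left(-3362 + \frac{1}{-29}\right) \left(\left(-84\right) \left(-399\right) - 4389\right) = \left(-3362 - \frac{1}{29}\right) \left(33516 - 4389\right) = \left(- \frac{97499}{29}\right) 29127 = - \frac{2839853373}{29}$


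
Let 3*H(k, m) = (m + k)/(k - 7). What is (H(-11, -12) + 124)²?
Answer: 45144961/2916 ≈ 15482.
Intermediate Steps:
H(k, m) = (k + m)/(3*(-7 + k)) (H(k, m) = ((m + k)/(k - 7))/3 = ((k + m)/(-7 + k))/3 = (k + m)/(3*(-7 + k)))
(H(-11, -12) + 124)² = ((-11 - 12)/(3*(-7 - 11)) + 124)² = ((⅓)*(-23)/(-18) + 124)² = ((⅓)*(-1/18)*(-23) + 124)² = (23/54 + 124)² = (6719/54)² = 45144961/2916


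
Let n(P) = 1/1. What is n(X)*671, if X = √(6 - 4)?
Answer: 671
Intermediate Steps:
X = √2 ≈ 1.4142
n(P) = 1
n(X)*671 = 1*671 = 671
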